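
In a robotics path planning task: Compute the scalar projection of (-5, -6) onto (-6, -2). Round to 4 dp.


u.v = 42, |v| = sqrt(40) = 6.3246
Scalar projection = u.v / |v| = 42 / sqrt(40) = 6.6408

6.6408


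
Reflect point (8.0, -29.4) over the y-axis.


Reflection over y-axis: (x,y) -> (-x,y)
(8, -29.4) -> (-8, -29.4)

(-8, -29.4)


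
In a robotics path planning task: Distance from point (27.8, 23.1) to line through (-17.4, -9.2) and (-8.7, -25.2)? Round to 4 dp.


|cross product| = 1004.21
|line direction| = sqrt(331.69) = 18.2124
Distance = 1004.21/sqrt(331.69) = 55.1389

55.1389


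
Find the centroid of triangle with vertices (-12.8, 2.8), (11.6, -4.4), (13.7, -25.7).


Centroid = ((x_A+x_B+x_C)/3, (y_A+y_B+y_C)/3)
= (((-12.8)+11.6+13.7)/3, (2.8+(-4.4)+(-25.7))/3)
= (4.1667, -9.1)

(4.1667, -9.1)


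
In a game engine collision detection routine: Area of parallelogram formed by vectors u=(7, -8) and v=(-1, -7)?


|u x v| = |7*(-7) - (-8)*(-1)|
= |(-49) - 8| = 57

57


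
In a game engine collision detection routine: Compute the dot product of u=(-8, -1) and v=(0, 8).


u . v = u_x*v_x + u_y*v_y = (-8)*0 + (-1)*8
= 0 + (-8) = -8

-8


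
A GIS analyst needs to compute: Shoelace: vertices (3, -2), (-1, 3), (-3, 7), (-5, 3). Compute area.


Shoelace sum: (3*3 - (-1)*(-2)) + ((-1)*7 - (-3)*3) + ((-3)*3 - (-5)*7) + ((-5)*(-2) - 3*3)
= 36
Area = |36|/2 = 18

18


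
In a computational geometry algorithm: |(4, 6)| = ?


|u| = sqrt(4^2 + 6^2) = sqrt(52) = 7.2111

7.2111


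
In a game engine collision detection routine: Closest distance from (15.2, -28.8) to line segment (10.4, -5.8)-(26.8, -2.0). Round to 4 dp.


Project P onto AB: t = 0 (clamped to [0,1])
Closest point on segment: (10.4, -5.8)
Distance: 23.4955

23.4955


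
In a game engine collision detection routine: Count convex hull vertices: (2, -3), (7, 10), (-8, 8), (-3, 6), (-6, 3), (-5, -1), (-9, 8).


Convex hull vertices (CCW): (-9, 8), (-5, -1), (2, -3), (7, 10)
Count = 4

4


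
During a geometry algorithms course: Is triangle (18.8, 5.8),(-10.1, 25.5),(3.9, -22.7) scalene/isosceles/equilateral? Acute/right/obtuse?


Side lengths squared: AB^2=1223.3, BC^2=2519.24, CA^2=1034.26
Sorted: [1034.26, 1223.3, 2519.24]
By sides: Scalene, By angles: Obtuse

Scalene, Obtuse


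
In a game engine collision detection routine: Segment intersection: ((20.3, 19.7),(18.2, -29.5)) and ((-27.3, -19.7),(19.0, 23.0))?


Cross products: d1=-208.3, d2=-2396.59, d3=-2259.18, d4=-70.89
d1*d2 < 0 and d3*d4 < 0? no

No, they don't intersect


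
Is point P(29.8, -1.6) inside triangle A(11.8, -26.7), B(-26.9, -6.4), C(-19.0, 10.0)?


Cross products: AB x AP = -1336.77, BC x BP = -891.96, CA x CP = 1433.68
All same sign? no

No, outside


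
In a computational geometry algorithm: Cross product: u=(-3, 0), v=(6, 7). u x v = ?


u x v = u_x*v_y - u_y*v_x = (-3)*7 - 0*6
= (-21) - 0 = -21

-21


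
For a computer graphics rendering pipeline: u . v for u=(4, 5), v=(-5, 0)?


u . v = u_x*v_x + u_y*v_y = 4*(-5) + 5*0
= (-20) + 0 = -20

-20


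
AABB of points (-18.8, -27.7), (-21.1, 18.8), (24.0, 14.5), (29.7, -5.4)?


x range: [-21.1, 29.7]
y range: [-27.7, 18.8]
Bounding box: (-21.1,-27.7) to (29.7,18.8)

(-21.1,-27.7) to (29.7,18.8)


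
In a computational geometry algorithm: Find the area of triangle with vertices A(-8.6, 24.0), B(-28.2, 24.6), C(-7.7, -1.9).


Area = |x_A(y_B-y_C) + x_B(y_C-y_A) + x_C(y_A-y_B)|/2
= |(-227.9) + 730.38 + 4.62|/2
= 507.1/2 = 253.55

253.55


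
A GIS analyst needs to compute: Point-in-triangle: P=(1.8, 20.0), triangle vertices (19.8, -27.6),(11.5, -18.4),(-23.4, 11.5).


Cross products: AB x AP = -229.48, BC x BP = -1050.13, CA x CP = 1352.52
All same sign? no

No, outside


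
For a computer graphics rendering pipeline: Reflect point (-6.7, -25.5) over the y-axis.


Reflection over y-axis: (x,y) -> (-x,y)
(-6.7, -25.5) -> (6.7, -25.5)

(6.7, -25.5)


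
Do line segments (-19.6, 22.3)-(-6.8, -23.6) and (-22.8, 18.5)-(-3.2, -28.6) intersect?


Cross products: d1=225.2, d2=-71.56, d3=-195.52, d4=101.24
d1*d2 < 0 and d3*d4 < 0? yes

Yes, they intersect


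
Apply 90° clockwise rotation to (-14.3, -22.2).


90° CW: (x,y) -> (y, -x)
(-14.3,-22.2) -> (-22.2, 14.3)

(-22.2, 14.3)


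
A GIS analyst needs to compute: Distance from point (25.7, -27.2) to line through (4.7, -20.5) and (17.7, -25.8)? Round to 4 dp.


|cross product| = 24.2
|line direction| = sqrt(197.09) = 14.0389
Distance = 24.2/sqrt(197.09) = 1.7238

1.7238


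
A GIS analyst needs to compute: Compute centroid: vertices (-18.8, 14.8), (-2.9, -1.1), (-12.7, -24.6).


Centroid = ((x_A+x_B+x_C)/3, (y_A+y_B+y_C)/3)
= (((-18.8)+(-2.9)+(-12.7))/3, (14.8+(-1.1)+(-24.6))/3)
= (-11.4667, -3.6333)

(-11.4667, -3.6333)


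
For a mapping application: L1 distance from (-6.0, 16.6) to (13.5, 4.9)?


|(-6)-13.5| + |16.6-4.9| = 19.5 + 11.7 = 31.2

31.2


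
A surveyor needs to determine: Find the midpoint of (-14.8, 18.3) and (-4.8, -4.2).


M = (((-14.8)+(-4.8))/2, (18.3+(-4.2))/2)
= (-9.8, 7.05)

(-9.8, 7.05)


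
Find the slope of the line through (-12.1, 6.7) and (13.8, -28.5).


slope = (y2-y1)/(x2-x1) = ((-28.5)-6.7)/(13.8-(-12.1)) = (-35.2)/25.9 = -1.3591

-1.3591


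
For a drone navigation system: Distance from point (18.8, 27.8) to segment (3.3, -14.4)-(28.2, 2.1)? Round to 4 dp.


Project P onto AB: t = 1 (clamped to [0,1])
Closest point on segment: (28.2, 2.1)
Distance: 27.3651

27.3651


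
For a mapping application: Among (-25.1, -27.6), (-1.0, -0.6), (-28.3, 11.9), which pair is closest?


d(P0,P1) = 36.1913, d(P0,P2) = 39.6294, d(P1,P2) = 30.0257
Closest: P1 and P2

Closest pair: (-1.0, -0.6) and (-28.3, 11.9), distance = 30.0257


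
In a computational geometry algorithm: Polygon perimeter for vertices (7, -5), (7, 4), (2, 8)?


Sides: (7, -5)->(7, 4): sqrt(81) = 9, (7, 4)->(2, 8): sqrt(41) = 6.403124, (2, 8)->(7, -5): sqrt(194) = 13.928388
Sum = 29.331512
Perimeter = 29.3315

29.3315


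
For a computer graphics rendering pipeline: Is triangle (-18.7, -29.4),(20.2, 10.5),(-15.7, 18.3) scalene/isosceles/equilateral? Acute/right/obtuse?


Side lengths squared: AB^2=3105.22, BC^2=1349.65, CA^2=2284.29
Sorted: [1349.65, 2284.29, 3105.22]
By sides: Scalene, By angles: Acute

Scalene, Acute


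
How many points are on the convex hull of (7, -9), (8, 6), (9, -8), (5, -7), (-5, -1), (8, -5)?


Convex hull vertices (CCW): (-5, -1), (7, -9), (9, -8), (8, 6)
Count = 4

4


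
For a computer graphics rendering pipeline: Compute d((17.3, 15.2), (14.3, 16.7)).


dx=-3, dy=1.5
d^2 = (-3)^2 + 1.5^2 = 11.25
d = sqrt(11.25) = 3.3541

3.3541


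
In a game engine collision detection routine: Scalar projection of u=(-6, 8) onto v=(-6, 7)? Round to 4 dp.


u.v = 92, |v| = sqrt(85) = 9.2195
Scalar projection = u.v / |v| = 92 / sqrt(85) = 9.9788

9.9788


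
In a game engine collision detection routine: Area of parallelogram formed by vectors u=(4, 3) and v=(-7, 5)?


|u x v| = |4*5 - 3*(-7)|
= |20 - (-21)| = 41

41


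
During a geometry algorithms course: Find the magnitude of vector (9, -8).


|u| = sqrt(9^2 + (-8)^2) = sqrt(145) = 12.0416

12.0416


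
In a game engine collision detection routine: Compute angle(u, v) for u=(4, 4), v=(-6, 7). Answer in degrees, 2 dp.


u.v = 4, |u| = sqrt(32) = 5.6569, |v| = sqrt(85) = 9.2195
cos(theta) = u.v/(|u||v|) = 4/sqrt(2720) = 0.076696
theta = acos(0.076696) = 85.6 degrees

85.6 degrees


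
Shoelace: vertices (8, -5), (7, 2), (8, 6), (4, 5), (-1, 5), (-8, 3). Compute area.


Shoelace sum: (8*2 - 7*(-5)) + (7*6 - 8*2) + (8*5 - 4*6) + (4*5 - (-1)*5) + ((-1)*3 - (-8)*5) + ((-8)*(-5) - 8*3)
= 171
Area = |171|/2 = 85.5

85.5


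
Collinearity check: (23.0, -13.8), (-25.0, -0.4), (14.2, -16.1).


Cross product: ((-25)-23)*((-16.1)-(-13.8)) - ((-0.4)-(-13.8))*(14.2-23)
= 228.32

No, not collinear


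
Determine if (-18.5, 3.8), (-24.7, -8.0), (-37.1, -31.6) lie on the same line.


Cross product: ((-24.7)-(-18.5))*((-31.6)-3.8) - ((-8)-3.8)*((-37.1)-(-18.5))
= 0

Yes, collinear


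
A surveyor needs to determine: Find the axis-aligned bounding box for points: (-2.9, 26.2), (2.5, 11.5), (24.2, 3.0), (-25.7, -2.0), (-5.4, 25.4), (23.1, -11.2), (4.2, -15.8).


x range: [-25.7, 24.2]
y range: [-15.8, 26.2]
Bounding box: (-25.7,-15.8) to (24.2,26.2)

(-25.7,-15.8) to (24.2,26.2)


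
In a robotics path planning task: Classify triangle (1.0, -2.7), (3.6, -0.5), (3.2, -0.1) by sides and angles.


Side lengths squared: AB^2=11.6, BC^2=0.32, CA^2=11.6
Sorted: [0.32, 11.6, 11.6]
By sides: Isosceles, By angles: Acute

Isosceles, Acute


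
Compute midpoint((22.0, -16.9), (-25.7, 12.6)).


M = ((22+(-25.7))/2, ((-16.9)+12.6)/2)
= (-1.85, -2.15)

(-1.85, -2.15)


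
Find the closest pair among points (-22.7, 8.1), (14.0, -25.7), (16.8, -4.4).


d(P0,P1) = 49.8932, d(P0,P2) = 41.4307, d(P1,P2) = 21.4832
Closest: P1 and P2

Closest pair: (14.0, -25.7) and (16.8, -4.4), distance = 21.4832


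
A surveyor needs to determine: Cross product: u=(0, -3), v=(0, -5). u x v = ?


u x v = u_x*v_y - u_y*v_x = 0*(-5) - (-3)*0
= 0 - 0 = 0

0


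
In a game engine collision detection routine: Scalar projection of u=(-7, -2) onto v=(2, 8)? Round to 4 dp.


u.v = -30, |v| = sqrt(68) = 8.2462
Scalar projection = u.v / |v| = -30 / sqrt(68) = -3.638

-3.638


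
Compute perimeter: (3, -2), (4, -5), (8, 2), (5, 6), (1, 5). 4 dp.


Sides: (3, -2)->(4, -5): sqrt(10) = 3.162278, (4, -5)->(8, 2): sqrt(65) = 8.062258, (8, 2)->(5, 6): sqrt(25) = 5, (5, 6)->(1, 5): sqrt(17) = 4.123106, (1, 5)->(3, -2): sqrt(53) = 7.28011
Sum = 27.627752
Perimeter = 27.6278

27.6278


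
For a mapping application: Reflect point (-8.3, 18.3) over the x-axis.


Reflection over x-axis: (x,y) -> (x,-y)
(-8.3, 18.3) -> (-8.3, -18.3)

(-8.3, -18.3)


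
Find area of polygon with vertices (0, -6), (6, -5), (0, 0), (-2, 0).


Shoelace sum: (0*(-5) - 6*(-6)) + (6*0 - 0*(-5)) + (0*0 - (-2)*0) + ((-2)*(-6) - 0*0)
= 48
Area = |48|/2 = 24

24


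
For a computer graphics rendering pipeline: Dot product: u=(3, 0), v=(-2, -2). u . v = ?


u . v = u_x*v_x + u_y*v_y = 3*(-2) + 0*(-2)
= (-6) + 0 = -6

-6


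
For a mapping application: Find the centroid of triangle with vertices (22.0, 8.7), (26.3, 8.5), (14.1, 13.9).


Centroid = ((x_A+x_B+x_C)/3, (y_A+y_B+y_C)/3)
= ((22+26.3+14.1)/3, (8.7+8.5+13.9)/3)
= (20.8, 10.3667)

(20.8, 10.3667)


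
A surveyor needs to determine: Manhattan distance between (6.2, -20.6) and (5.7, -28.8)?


|6.2-5.7| + |(-20.6)-(-28.8)| = 0.5 + 8.2 = 8.7

8.7


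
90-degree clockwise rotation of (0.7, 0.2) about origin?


90° CW: (x,y) -> (y, -x)
(0.7,0.2) -> (0.2, -0.7)

(0.2, -0.7)


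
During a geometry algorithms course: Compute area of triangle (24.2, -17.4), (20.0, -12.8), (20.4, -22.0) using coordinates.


Area = |x_A(y_B-y_C) + x_B(y_C-y_A) + x_C(y_A-y_B)|/2
= |222.64 + (-92) + (-93.84)|/2
= 36.8/2 = 18.4

18.4


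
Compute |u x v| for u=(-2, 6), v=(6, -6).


|u x v| = |(-2)*(-6) - 6*6|
= |12 - 36| = 24

24


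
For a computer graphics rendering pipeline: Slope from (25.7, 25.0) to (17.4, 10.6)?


slope = (y2-y1)/(x2-x1) = (10.6-25)/(17.4-25.7) = (-14.4)/(-8.3) = 1.7349

1.7349


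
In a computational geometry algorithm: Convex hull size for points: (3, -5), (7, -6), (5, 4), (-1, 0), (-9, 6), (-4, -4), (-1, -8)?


Convex hull vertices (CCW): (-9, 6), (-4, -4), (-1, -8), (7, -6), (5, 4)
Count = 5

5


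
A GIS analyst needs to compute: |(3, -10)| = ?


|u| = sqrt(3^2 + (-10)^2) = sqrt(109) = 10.4403

10.4403


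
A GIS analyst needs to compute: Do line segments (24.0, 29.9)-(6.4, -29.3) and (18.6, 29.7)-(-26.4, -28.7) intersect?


Cross products: d1=306.36, d2=1942.52, d3=-316.16, d4=-1952.32
d1*d2 < 0 and d3*d4 < 0? no

No, they don't intersect


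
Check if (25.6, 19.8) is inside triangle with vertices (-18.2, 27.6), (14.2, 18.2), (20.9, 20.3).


Cross products: AB x AP = 159, BC x BP = -13.22, CA x CP = -14.76
All same sign? no

No, outside


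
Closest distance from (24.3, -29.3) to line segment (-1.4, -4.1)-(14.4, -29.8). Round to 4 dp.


Project P onto AB: t = 1 (clamped to [0,1])
Closest point on segment: (14.4, -29.8)
Distance: 9.9126

9.9126


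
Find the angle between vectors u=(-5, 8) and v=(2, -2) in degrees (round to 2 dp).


u.v = -26, |u| = sqrt(89) = 9.434, |v| = sqrt(8) = 2.8284
cos(theta) = u.v/(|u||v|) = -26/sqrt(712) = -0.974391
theta = acos(-0.974391) = 167.01 degrees

167.01 degrees


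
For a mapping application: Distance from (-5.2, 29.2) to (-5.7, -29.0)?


dx=-0.5, dy=-58.2
d^2 = (-0.5)^2 + (-58.2)^2 = 3387.49
d = sqrt(3387.49) = 58.2021

58.2021


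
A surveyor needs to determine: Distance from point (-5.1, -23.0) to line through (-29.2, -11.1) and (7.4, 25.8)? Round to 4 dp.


|cross product| = 1324.83
|line direction| = sqrt(2701.17) = 51.9728
Distance = 1324.83/sqrt(2701.17) = 25.4908

25.4908


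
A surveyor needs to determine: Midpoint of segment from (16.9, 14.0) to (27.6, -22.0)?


M = ((16.9+27.6)/2, (14+(-22))/2)
= (22.25, -4)

(22.25, -4)


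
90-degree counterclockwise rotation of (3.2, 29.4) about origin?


90° CCW: (x,y) -> (-y, x)
(3.2,29.4) -> (-29.4, 3.2)

(-29.4, 3.2)


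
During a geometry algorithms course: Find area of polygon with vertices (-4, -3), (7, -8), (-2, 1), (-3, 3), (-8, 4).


Shoelace sum: ((-4)*(-8) - 7*(-3)) + (7*1 - (-2)*(-8)) + ((-2)*3 - (-3)*1) + ((-3)*4 - (-8)*3) + ((-8)*(-3) - (-4)*4)
= 93
Area = |93|/2 = 46.5

46.5


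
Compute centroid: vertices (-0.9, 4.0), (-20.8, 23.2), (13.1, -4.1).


Centroid = ((x_A+x_B+x_C)/3, (y_A+y_B+y_C)/3)
= (((-0.9)+(-20.8)+13.1)/3, (4+23.2+(-4.1))/3)
= (-2.8667, 7.7)

(-2.8667, 7.7)


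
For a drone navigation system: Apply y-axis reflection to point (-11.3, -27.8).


Reflection over y-axis: (x,y) -> (-x,y)
(-11.3, -27.8) -> (11.3, -27.8)

(11.3, -27.8)


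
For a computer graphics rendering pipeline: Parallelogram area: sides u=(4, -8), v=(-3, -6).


|u x v| = |4*(-6) - (-8)*(-3)|
= |(-24) - 24| = 48

48


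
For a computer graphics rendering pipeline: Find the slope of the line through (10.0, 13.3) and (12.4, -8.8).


slope = (y2-y1)/(x2-x1) = ((-8.8)-13.3)/(12.4-10) = (-22.1)/2.4 = -9.2083

-9.2083


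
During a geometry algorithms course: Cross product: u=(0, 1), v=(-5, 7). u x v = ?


u x v = u_x*v_y - u_y*v_x = 0*7 - 1*(-5)
= 0 - (-5) = 5

5


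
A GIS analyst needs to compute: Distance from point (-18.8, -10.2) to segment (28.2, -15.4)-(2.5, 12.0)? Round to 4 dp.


Project P onto AB: t = 0.9569 (clamped to [0,1])
Closest point on segment: (3.6085, 10.8182)
Distance: 30.723

30.723


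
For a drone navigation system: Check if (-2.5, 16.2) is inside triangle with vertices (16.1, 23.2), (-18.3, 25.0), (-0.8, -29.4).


Cross products: AB x AP = 274.28, BC x BP = 705.52, CA x CP = 860.06
All same sign? yes

Yes, inside


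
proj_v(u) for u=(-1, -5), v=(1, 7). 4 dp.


u.v = -36, |v| = sqrt(50) = 7.0711
Scalar projection = u.v / |v| = -36 / sqrt(50) = -5.0912

-5.0912


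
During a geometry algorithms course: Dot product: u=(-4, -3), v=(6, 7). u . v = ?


u . v = u_x*v_x + u_y*v_y = (-4)*6 + (-3)*7
= (-24) + (-21) = -45

-45


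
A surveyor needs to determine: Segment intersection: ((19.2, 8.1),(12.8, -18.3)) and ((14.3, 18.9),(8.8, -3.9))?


Cross products: d1=171.12, d2=170.4, d3=-198.48, d4=-197.76
d1*d2 < 0 and d3*d4 < 0? no

No, they don't intersect


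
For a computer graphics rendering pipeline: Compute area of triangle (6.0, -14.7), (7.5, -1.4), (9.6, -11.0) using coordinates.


Area = |x_A(y_B-y_C) + x_B(y_C-y_A) + x_C(y_A-y_B)|/2
= |57.6 + 27.75 + (-127.68)|/2
= 42.33/2 = 21.165

21.165


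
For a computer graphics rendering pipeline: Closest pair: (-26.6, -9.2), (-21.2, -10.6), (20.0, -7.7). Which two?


d(P0,P1) = 5.5785, d(P0,P2) = 46.6241, d(P1,P2) = 41.3019
Closest: P0 and P1

Closest pair: (-26.6, -9.2) and (-21.2, -10.6), distance = 5.5785


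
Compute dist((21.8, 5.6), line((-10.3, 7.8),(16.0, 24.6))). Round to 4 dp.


|cross product| = 597.14
|line direction| = sqrt(973.93) = 31.2079
Distance = 597.14/sqrt(973.93) = 19.1343

19.1343


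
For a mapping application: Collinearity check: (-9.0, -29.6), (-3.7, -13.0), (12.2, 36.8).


Cross product: ((-3.7)-(-9))*(36.8-(-29.6)) - ((-13)-(-29.6))*(12.2-(-9))
= 0

Yes, collinear


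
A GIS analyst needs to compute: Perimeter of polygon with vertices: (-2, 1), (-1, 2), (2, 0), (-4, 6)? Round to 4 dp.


Sides: (-2, 1)->(-1, 2): sqrt(2) = 1.414214, (-1, 2)->(2, 0): sqrt(13) = 3.605551, (2, 0)->(-4, 6): sqrt(72) = 8.485281, (-4, 6)->(-2, 1): sqrt(29) = 5.385165
Sum = 18.890211
Perimeter = 18.8902

18.8902


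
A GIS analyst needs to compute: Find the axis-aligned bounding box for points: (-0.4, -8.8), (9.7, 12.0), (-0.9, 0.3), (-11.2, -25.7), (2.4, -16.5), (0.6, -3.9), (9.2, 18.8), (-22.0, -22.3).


x range: [-22, 9.7]
y range: [-25.7, 18.8]
Bounding box: (-22,-25.7) to (9.7,18.8)

(-22,-25.7) to (9.7,18.8)


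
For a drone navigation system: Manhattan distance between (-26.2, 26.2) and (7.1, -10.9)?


|(-26.2)-7.1| + |26.2-(-10.9)| = 33.3 + 37.1 = 70.4

70.4


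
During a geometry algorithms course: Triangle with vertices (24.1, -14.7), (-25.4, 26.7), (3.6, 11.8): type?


Side lengths squared: AB^2=4164.21, BC^2=1063.01, CA^2=1122.5
Sorted: [1063.01, 1122.5, 4164.21]
By sides: Scalene, By angles: Obtuse

Scalene, Obtuse


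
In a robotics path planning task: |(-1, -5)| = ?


|u| = sqrt((-1)^2 + (-5)^2) = sqrt(26) = 5.099

5.099


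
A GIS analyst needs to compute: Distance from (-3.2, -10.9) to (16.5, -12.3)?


dx=19.7, dy=-1.4
d^2 = 19.7^2 + (-1.4)^2 = 390.05
d = sqrt(390.05) = 19.7497

19.7497


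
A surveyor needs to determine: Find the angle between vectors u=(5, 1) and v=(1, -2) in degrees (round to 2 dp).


u.v = 3, |u| = sqrt(26) = 5.099, |v| = sqrt(5) = 2.2361
cos(theta) = u.v/(|u||v|) = 3/sqrt(130) = 0.263117
theta = acos(0.263117) = 74.74 degrees

74.74 degrees


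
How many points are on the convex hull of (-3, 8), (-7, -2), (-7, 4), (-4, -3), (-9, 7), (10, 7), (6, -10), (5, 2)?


Convex hull vertices (CCW): (-9, 7), (-7, -2), (6, -10), (10, 7), (-3, 8)
Count = 5

5


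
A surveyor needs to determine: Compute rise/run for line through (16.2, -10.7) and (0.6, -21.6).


slope = (y2-y1)/(x2-x1) = ((-21.6)-(-10.7))/(0.6-16.2) = (-10.9)/(-15.6) = 0.6987

0.6987


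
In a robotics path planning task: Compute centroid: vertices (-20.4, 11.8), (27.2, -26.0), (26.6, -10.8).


Centroid = ((x_A+x_B+x_C)/3, (y_A+y_B+y_C)/3)
= (((-20.4)+27.2+26.6)/3, (11.8+(-26)+(-10.8))/3)
= (11.1333, -8.3333)

(11.1333, -8.3333)


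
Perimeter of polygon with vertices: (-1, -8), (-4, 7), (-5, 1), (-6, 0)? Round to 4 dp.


Sides: (-1, -8)->(-4, 7): sqrt(234) = 15.297059, (-4, 7)->(-5, 1): sqrt(37) = 6.082763, (-5, 1)->(-6, 0): sqrt(2) = 1.414214, (-6, 0)->(-1, -8): sqrt(89) = 9.433981
Sum = 32.228017
Perimeter = 32.228

32.228


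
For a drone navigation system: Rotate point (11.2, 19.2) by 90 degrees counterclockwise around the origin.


90° CCW: (x,y) -> (-y, x)
(11.2,19.2) -> (-19.2, 11.2)

(-19.2, 11.2)


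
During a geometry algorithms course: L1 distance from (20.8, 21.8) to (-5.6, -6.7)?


|20.8-(-5.6)| + |21.8-(-6.7)| = 26.4 + 28.5 = 54.9

54.9


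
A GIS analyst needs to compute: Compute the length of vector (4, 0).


|u| = sqrt(4^2 + 0^2) = sqrt(16) = 4

4


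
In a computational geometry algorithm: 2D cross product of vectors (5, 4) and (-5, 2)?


u x v = u_x*v_y - u_y*v_x = 5*2 - 4*(-5)
= 10 - (-20) = 30

30


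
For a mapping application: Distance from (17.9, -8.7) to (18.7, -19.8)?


dx=0.8, dy=-11.1
d^2 = 0.8^2 + (-11.1)^2 = 123.85
d = sqrt(123.85) = 11.1288

11.1288


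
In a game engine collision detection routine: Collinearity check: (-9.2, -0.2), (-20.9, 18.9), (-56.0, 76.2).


Cross product: ((-20.9)-(-9.2))*(76.2-(-0.2)) - (18.9-(-0.2))*((-56)-(-9.2))
= 0

Yes, collinear


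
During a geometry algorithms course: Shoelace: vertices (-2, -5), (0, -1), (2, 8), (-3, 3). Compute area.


Shoelace sum: ((-2)*(-1) - 0*(-5)) + (0*8 - 2*(-1)) + (2*3 - (-3)*8) + ((-3)*(-5) - (-2)*3)
= 55
Area = |55|/2 = 27.5

27.5


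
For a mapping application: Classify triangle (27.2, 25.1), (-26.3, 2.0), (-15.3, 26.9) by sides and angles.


Side lengths squared: AB^2=3395.86, BC^2=741.01, CA^2=1809.49
Sorted: [741.01, 1809.49, 3395.86]
By sides: Scalene, By angles: Obtuse

Scalene, Obtuse


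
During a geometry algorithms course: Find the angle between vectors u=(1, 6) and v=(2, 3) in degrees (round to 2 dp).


u.v = 20, |u| = sqrt(37) = 6.0828, |v| = sqrt(13) = 3.6056
cos(theta) = u.v/(|u||v|) = 20/sqrt(481) = 0.911922
theta = acos(0.911922) = 24.23 degrees

24.23 degrees


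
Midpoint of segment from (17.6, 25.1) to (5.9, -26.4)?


M = ((17.6+5.9)/2, (25.1+(-26.4))/2)
= (11.75, -0.65)

(11.75, -0.65)


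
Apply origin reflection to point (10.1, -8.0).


Reflection over origin: (x,y) -> (-x,-y)
(10.1, -8) -> (-10.1, 8)

(-10.1, 8)


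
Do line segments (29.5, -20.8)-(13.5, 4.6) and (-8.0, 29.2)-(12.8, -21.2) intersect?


Cross products: d1=850, d2=571.92, d3=152.5, d4=430.58
d1*d2 < 0 and d3*d4 < 0? no

No, they don't intersect


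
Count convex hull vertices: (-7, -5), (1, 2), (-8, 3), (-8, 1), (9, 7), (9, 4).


Convex hull vertices (CCW): (-8, 1), (-7, -5), (9, 4), (9, 7), (-8, 3)
Count = 5

5


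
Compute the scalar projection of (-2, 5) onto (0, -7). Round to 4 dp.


u.v = -35, |v| = sqrt(49) = 7
Scalar projection = u.v / |v| = -35 / sqrt(49) = -5

-5


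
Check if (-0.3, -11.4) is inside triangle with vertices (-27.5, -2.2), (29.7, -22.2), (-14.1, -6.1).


Cross products: AB x AP = 17.76, BC x BP = 9.96, CA x CP = 17.2
All same sign? yes

Yes, inside


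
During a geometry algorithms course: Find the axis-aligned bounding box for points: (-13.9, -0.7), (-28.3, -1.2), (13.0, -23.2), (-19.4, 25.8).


x range: [-28.3, 13]
y range: [-23.2, 25.8]
Bounding box: (-28.3,-23.2) to (13,25.8)

(-28.3,-23.2) to (13,25.8)


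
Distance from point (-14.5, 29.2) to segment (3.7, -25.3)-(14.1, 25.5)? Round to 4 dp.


Project P onto AB: t = 0.9593 (clamped to [0,1])
Closest point on segment: (13.6765, 23.4316)
Distance: 28.761

28.761


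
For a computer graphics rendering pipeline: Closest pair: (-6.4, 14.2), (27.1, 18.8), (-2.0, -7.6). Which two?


d(P0,P1) = 33.8143, d(P0,P2) = 22.2396, d(P1,P2) = 39.2908
Closest: P0 and P2

Closest pair: (-6.4, 14.2) and (-2.0, -7.6), distance = 22.2396


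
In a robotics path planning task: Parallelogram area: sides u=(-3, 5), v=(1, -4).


|u x v| = |(-3)*(-4) - 5*1|
= |12 - 5| = 7

7


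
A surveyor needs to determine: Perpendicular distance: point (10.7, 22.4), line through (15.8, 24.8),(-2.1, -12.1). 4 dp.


|cross product| = 145.23
|line direction| = sqrt(1682.02) = 41.0124
Distance = 145.23/sqrt(1682.02) = 3.5411

3.5411


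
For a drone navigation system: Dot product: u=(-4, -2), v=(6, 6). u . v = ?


u . v = u_x*v_x + u_y*v_y = (-4)*6 + (-2)*6
= (-24) + (-12) = -36

-36


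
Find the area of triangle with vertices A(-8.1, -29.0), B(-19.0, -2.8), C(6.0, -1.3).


Area = |x_A(y_B-y_C) + x_B(y_C-y_A) + x_C(y_A-y_B)|/2
= |12.15 + (-526.3) + (-157.2)|/2
= 671.35/2 = 335.675

335.675


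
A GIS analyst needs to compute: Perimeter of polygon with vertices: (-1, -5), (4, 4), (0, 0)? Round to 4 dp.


Sides: (-1, -5)->(4, 4): sqrt(106) = 10.29563, (4, 4)->(0, 0): sqrt(32) = 5.656854, (0, 0)->(-1, -5): sqrt(26) = 5.09902
Sum = 21.051504
Perimeter = 21.0515

21.0515


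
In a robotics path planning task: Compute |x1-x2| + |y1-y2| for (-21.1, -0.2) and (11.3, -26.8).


|(-21.1)-11.3| + |(-0.2)-(-26.8)| = 32.4 + 26.6 = 59

59


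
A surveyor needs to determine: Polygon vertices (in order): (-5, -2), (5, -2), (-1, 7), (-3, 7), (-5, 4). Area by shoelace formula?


Shoelace sum: ((-5)*(-2) - 5*(-2)) + (5*7 - (-1)*(-2)) + ((-1)*7 - (-3)*7) + ((-3)*4 - (-5)*7) + ((-5)*(-2) - (-5)*4)
= 120
Area = |120|/2 = 60

60


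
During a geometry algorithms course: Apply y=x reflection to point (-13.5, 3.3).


Reflection over y=x: (x,y) -> (y,x)
(-13.5, 3.3) -> (3.3, -13.5)

(3.3, -13.5)


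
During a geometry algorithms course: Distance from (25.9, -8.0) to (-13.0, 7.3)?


dx=-38.9, dy=15.3
d^2 = (-38.9)^2 + 15.3^2 = 1747.3
d = sqrt(1747.3) = 41.8007

41.8007


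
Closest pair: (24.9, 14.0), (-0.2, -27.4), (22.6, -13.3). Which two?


d(P0,P1) = 48.4146, d(P0,P2) = 27.3967, d(P1,P2) = 26.8076
Closest: P1 and P2

Closest pair: (-0.2, -27.4) and (22.6, -13.3), distance = 26.8076


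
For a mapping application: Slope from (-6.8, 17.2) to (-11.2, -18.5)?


slope = (y2-y1)/(x2-x1) = ((-18.5)-17.2)/((-11.2)-(-6.8)) = (-35.7)/(-4.4) = 8.1136

8.1136


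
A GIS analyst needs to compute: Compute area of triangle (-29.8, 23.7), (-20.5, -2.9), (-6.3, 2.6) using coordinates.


Area = |x_A(y_B-y_C) + x_B(y_C-y_A) + x_C(y_A-y_B)|/2
= |163.9 + 432.55 + (-167.58)|/2
= 428.87/2 = 214.435

214.435


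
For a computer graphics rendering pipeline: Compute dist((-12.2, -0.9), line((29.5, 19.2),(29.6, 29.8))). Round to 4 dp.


|cross product| = 440.01
|line direction| = sqrt(112.37) = 10.6005
Distance = 440.01/sqrt(112.37) = 41.5085

41.5085


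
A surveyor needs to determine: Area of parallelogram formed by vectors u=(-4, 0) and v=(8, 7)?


|u x v| = |(-4)*7 - 0*8|
= |(-28) - 0| = 28

28


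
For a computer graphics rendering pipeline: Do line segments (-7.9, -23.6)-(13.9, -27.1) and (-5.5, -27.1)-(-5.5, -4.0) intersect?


Cross products: d1=55.44, d2=-448.14, d3=-67.9, d4=435.68
d1*d2 < 0 and d3*d4 < 0? yes

Yes, they intersect


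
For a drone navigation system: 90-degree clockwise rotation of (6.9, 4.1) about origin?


90° CW: (x,y) -> (y, -x)
(6.9,4.1) -> (4.1, -6.9)

(4.1, -6.9)


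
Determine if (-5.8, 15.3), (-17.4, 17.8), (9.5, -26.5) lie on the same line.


Cross product: ((-17.4)-(-5.8))*((-26.5)-15.3) - (17.8-15.3)*(9.5-(-5.8))
= 446.63

No, not collinear


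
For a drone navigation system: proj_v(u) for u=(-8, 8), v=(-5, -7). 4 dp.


u.v = -16, |v| = sqrt(74) = 8.6023
Scalar projection = u.v / |v| = -16 / sqrt(74) = -1.86

-1.86


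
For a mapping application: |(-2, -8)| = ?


|u| = sqrt((-2)^2 + (-8)^2) = sqrt(68) = 8.2462

8.2462


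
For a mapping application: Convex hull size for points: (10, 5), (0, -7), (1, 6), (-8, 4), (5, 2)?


Convex hull vertices (CCW): (-8, 4), (0, -7), (10, 5), (1, 6)
Count = 4

4


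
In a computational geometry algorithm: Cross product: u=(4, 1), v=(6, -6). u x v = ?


u x v = u_x*v_y - u_y*v_x = 4*(-6) - 1*6
= (-24) - 6 = -30

-30


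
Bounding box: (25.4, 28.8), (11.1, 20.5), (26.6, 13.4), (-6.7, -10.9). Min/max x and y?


x range: [-6.7, 26.6]
y range: [-10.9, 28.8]
Bounding box: (-6.7,-10.9) to (26.6,28.8)

(-6.7,-10.9) to (26.6,28.8)


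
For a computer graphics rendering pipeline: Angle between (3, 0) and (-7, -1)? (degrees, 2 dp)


u.v = -21, |u| = sqrt(9) = 3, |v| = sqrt(50) = 7.0711
cos(theta) = u.v/(|u||v|) = -21/sqrt(450) = -0.989949
theta = acos(-0.989949) = 171.87 degrees

171.87 degrees


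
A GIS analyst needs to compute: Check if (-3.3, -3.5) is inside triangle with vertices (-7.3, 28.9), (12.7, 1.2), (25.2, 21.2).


Cross products: AB x AP = -537.2, BC x BP = 261.25, CA x CP = 1022.2
All same sign? no

No, outside


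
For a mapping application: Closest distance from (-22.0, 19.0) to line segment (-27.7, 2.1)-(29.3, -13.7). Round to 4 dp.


Project P onto AB: t = 0.0165 (clamped to [0,1])
Closest point on segment: (-26.757, 1.8386)
Distance: 17.8085

17.8085


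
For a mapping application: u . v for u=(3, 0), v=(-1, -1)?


u . v = u_x*v_x + u_y*v_y = 3*(-1) + 0*(-1)
= (-3) + 0 = -3

-3


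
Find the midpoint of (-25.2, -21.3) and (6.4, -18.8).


M = (((-25.2)+6.4)/2, ((-21.3)+(-18.8))/2)
= (-9.4, -20.05)

(-9.4, -20.05)


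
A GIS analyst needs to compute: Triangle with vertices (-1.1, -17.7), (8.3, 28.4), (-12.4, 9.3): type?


Side lengths squared: AB^2=2213.57, BC^2=793.3, CA^2=856.69
Sorted: [793.3, 856.69, 2213.57]
By sides: Scalene, By angles: Obtuse

Scalene, Obtuse


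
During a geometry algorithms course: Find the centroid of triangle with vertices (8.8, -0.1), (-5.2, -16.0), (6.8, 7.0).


Centroid = ((x_A+x_B+x_C)/3, (y_A+y_B+y_C)/3)
= ((8.8+(-5.2)+6.8)/3, ((-0.1)+(-16)+7)/3)
= (3.4667, -3.0333)

(3.4667, -3.0333)


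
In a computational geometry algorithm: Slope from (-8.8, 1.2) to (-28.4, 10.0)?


slope = (y2-y1)/(x2-x1) = (10-1.2)/((-28.4)-(-8.8)) = 8.8/(-19.6) = -0.449

-0.449


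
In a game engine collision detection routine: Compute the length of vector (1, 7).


|u| = sqrt(1^2 + 7^2) = sqrt(50) = 7.0711

7.0711


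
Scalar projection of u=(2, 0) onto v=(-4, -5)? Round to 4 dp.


u.v = -8, |v| = sqrt(41) = 6.4031
Scalar projection = u.v / |v| = -8 / sqrt(41) = -1.2494

-1.2494


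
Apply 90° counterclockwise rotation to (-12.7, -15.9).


90° CCW: (x,y) -> (-y, x)
(-12.7,-15.9) -> (15.9, -12.7)

(15.9, -12.7)


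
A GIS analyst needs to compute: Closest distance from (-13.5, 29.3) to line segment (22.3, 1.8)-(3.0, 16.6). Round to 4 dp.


Project P onto AB: t = 1 (clamped to [0,1])
Closest point on segment: (3, 16.6)
Distance: 20.8216

20.8216


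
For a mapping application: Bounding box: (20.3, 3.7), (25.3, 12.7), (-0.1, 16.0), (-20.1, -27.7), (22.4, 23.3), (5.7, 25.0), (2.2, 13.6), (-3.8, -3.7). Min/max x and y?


x range: [-20.1, 25.3]
y range: [-27.7, 25]
Bounding box: (-20.1,-27.7) to (25.3,25)

(-20.1,-27.7) to (25.3,25)


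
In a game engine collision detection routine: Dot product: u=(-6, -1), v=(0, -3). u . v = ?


u . v = u_x*v_x + u_y*v_y = (-6)*0 + (-1)*(-3)
= 0 + 3 = 3

3


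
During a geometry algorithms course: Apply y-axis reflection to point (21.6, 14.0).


Reflection over y-axis: (x,y) -> (-x,y)
(21.6, 14) -> (-21.6, 14)

(-21.6, 14)


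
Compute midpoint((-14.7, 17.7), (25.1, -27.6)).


M = (((-14.7)+25.1)/2, (17.7+(-27.6))/2)
= (5.2, -4.95)

(5.2, -4.95)


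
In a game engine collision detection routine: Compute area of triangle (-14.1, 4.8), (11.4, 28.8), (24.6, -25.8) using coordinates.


Area = |x_A(y_B-y_C) + x_B(y_C-y_A) + x_C(y_A-y_B)|/2
= |(-769.86) + (-348.84) + (-590.4)|/2
= 1709.1/2 = 854.55

854.55


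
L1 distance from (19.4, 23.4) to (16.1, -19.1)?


|19.4-16.1| + |23.4-(-19.1)| = 3.3 + 42.5 = 45.8

45.8


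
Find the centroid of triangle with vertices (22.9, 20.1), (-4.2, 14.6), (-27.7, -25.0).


Centroid = ((x_A+x_B+x_C)/3, (y_A+y_B+y_C)/3)
= ((22.9+(-4.2)+(-27.7))/3, (20.1+14.6+(-25))/3)
= (-3, 3.2333)

(-3, 3.2333)


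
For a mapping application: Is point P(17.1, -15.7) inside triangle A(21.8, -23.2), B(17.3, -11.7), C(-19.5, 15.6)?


Cross products: AB x AP = 20.3, BC x BP = 152.66, CA x CP = 127.39
All same sign? yes

Yes, inside


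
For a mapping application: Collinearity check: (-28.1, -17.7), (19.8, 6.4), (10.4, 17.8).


Cross product: (19.8-(-28.1))*(17.8-(-17.7)) - (6.4-(-17.7))*(10.4-(-28.1))
= 772.6

No, not collinear


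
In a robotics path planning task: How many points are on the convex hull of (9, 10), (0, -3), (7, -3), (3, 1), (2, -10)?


Convex hull vertices (CCW): (0, -3), (2, -10), (7, -3), (9, 10)
Count = 4

4


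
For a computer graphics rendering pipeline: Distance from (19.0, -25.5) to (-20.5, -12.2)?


dx=-39.5, dy=13.3
d^2 = (-39.5)^2 + 13.3^2 = 1737.14
d = sqrt(1737.14) = 41.679

41.679


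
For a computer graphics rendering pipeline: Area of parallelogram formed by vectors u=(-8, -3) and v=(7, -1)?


|u x v| = |(-8)*(-1) - (-3)*7|
= |8 - (-21)| = 29

29


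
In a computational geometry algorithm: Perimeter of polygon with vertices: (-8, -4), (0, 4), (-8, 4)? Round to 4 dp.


Sides: (-8, -4)->(0, 4): sqrt(128) = 11.313708, (0, 4)->(-8, 4): sqrt(64) = 8, (-8, 4)->(-8, -4): sqrt(64) = 8
Sum = 27.313708
Perimeter = 27.3137

27.3137


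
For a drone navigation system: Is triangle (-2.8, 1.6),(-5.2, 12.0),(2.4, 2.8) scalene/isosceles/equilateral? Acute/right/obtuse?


Side lengths squared: AB^2=113.92, BC^2=142.4, CA^2=28.48
Sorted: [28.48, 113.92, 142.4]
By sides: Scalene, By angles: Right

Scalene, Right


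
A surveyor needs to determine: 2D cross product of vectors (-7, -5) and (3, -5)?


u x v = u_x*v_y - u_y*v_x = (-7)*(-5) - (-5)*3
= 35 - (-15) = 50

50


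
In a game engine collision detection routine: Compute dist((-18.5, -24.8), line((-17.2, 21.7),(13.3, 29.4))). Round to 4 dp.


|cross product| = 1408.24
|line direction| = sqrt(989.54) = 31.457
Distance = 1408.24/sqrt(989.54) = 44.7672

44.7672


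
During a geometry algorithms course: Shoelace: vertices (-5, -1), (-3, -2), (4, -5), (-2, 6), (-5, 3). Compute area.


Shoelace sum: ((-5)*(-2) - (-3)*(-1)) + ((-3)*(-5) - 4*(-2)) + (4*6 - (-2)*(-5)) + ((-2)*3 - (-5)*6) + ((-5)*(-1) - (-5)*3)
= 88
Area = |88|/2 = 44

44


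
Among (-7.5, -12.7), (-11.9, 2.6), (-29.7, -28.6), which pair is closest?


d(P0,P1) = 15.9201, d(P0,P2) = 27.3066, d(P1,P2) = 35.9205
Closest: P0 and P1

Closest pair: (-7.5, -12.7) and (-11.9, 2.6), distance = 15.9201


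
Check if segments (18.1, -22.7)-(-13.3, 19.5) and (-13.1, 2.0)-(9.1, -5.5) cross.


Cross products: d1=-314.34, d2=387, d3=541.06, d4=-160.28
d1*d2 < 0 and d3*d4 < 0? yes

Yes, they intersect


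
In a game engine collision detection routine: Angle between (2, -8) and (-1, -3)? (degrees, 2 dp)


u.v = 22, |u| = sqrt(68) = 8.2462, |v| = sqrt(10) = 3.1623
cos(theta) = u.v/(|u||v|) = 22/sqrt(680) = 0.843661
theta = acos(0.843661) = 32.47 degrees

32.47 degrees


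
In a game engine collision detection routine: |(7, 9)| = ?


|u| = sqrt(7^2 + 9^2) = sqrt(130) = 11.4018

11.4018


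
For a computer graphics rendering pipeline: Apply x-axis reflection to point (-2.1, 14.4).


Reflection over x-axis: (x,y) -> (x,-y)
(-2.1, 14.4) -> (-2.1, -14.4)

(-2.1, -14.4)


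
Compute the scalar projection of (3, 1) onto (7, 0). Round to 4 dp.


u.v = 21, |v| = sqrt(49) = 7
Scalar projection = u.v / |v| = 21 / sqrt(49) = 3

3


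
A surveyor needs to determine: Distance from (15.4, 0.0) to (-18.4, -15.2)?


dx=-33.8, dy=-15.2
d^2 = (-33.8)^2 + (-15.2)^2 = 1373.48
d = sqrt(1373.48) = 37.0605

37.0605


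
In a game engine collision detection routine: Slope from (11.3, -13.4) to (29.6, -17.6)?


slope = (y2-y1)/(x2-x1) = ((-17.6)-(-13.4))/(29.6-11.3) = (-4.2)/18.3 = -0.2295

-0.2295


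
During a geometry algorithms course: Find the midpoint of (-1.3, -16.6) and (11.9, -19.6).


M = (((-1.3)+11.9)/2, ((-16.6)+(-19.6))/2)
= (5.3, -18.1)

(5.3, -18.1)


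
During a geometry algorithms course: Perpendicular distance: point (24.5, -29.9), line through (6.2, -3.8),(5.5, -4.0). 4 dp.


|cross product| = 21.93
|line direction| = sqrt(0.53) = 0.728
Distance = 21.93/sqrt(0.53) = 30.1232

30.1232


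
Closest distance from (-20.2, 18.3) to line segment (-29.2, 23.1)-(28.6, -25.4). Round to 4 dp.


Project P onto AB: t = 0.1323 (clamped to [0,1])
Closest point on segment: (-21.555, 16.6851)
Distance: 2.1081

2.1081


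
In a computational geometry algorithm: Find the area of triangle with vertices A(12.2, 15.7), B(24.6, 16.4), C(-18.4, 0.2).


Area = |x_A(y_B-y_C) + x_B(y_C-y_A) + x_C(y_A-y_B)|/2
= |197.64 + (-381.3) + 12.88|/2
= 170.78/2 = 85.39

85.39


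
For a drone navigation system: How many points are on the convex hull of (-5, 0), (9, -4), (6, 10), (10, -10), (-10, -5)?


Convex hull vertices (CCW): (-10, -5), (10, -10), (9, -4), (6, 10), (-5, 0)
Count = 5

5


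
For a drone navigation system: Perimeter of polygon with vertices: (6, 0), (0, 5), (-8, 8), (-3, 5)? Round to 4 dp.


Sides: (6, 0)->(0, 5): sqrt(61) = 7.81025, (0, 5)->(-8, 8): sqrt(73) = 8.544004, (-8, 8)->(-3, 5): sqrt(34) = 5.830952, (-3, 5)->(6, 0): sqrt(106) = 10.29563
Sum = 32.480836
Perimeter = 32.4808

32.4808


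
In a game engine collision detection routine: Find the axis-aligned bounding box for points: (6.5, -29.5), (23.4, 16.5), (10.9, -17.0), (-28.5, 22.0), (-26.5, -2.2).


x range: [-28.5, 23.4]
y range: [-29.5, 22]
Bounding box: (-28.5,-29.5) to (23.4,22)

(-28.5,-29.5) to (23.4,22)


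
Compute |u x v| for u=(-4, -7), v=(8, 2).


|u x v| = |(-4)*2 - (-7)*8|
= |(-8) - (-56)| = 48

48


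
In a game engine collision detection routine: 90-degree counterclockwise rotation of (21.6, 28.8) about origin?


90° CCW: (x,y) -> (-y, x)
(21.6,28.8) -> (-28.8, 21.6)

(-28.8, 21.6)


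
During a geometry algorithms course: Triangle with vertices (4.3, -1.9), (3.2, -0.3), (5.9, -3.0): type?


Side lengths squared: AB^2=3.77, BC^2=14.58, CA^2=3.77
Sorted: [3.77, 3.77, 14.58]
By sides: Isosceles, By angles: Obtuse

Isosceles, Obtuse


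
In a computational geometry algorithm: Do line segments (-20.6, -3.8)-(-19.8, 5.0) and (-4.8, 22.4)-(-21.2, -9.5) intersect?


Cross products: d1=-74.34, d2=-193.14, d3=-118.08, d4=0.72
d1*d2 < 0 and d3*d4 < 0? no

No, they don't intersect


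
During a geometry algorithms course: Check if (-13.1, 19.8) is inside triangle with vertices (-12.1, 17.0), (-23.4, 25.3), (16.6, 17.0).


Cross products: AB x AP = -23.34, BC x BP = -134.51, CA x CP = -80.36
All same sign? yes

Yes, inside


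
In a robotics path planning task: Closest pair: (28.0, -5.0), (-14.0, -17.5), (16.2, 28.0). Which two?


d(P0,P1) = 43.8207, d(P0,P2) = 35.0463, d(P1,P2) = 54.6103
Closest: P0 and P2

Closest pair: (28.0, -5.0) and (16.2, 28.0), distance = 35.0463


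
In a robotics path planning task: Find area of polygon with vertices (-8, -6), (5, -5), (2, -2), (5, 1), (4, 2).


Shoelace sum: ((-8)*(-5) - 5*(-6)) + (5*(-2) - 2*(-5)) + (2*1 - 5*(-2)) + (5*2 - 4*1) + (4*(-6) - (-8)*2)
= 80
Area = |80|/2 = 40

40


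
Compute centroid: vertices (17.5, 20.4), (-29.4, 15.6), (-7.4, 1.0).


Centroid = ((x_A+x_B+x_C)/3, (y_A+y_B+y_C)/3)
= ((17.5+(-29.4)+(-7.4))/3, (20.4+15.6+1)/3)
= (-6.4333, 12.3333)

(-6.4333, 12.3333)


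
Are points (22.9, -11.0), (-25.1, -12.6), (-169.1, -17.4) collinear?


Cross product: ((-25.1)-22.9)*((-17.4)-(-11)) - ((-12.6)-(-11))*((-169.1)-22.9)
= 0

Yes, collinear


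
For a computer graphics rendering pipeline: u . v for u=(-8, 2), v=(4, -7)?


u . v = u_x*v_x + u_y*v_y = (-8)*4 + 2*(-7)
= (-32) + (-14) = -46

-46


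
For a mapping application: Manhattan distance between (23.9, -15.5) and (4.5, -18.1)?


|23.9-4.5| + |(-15.5)-(-18.1)| = 19.4 + 2.6 = 22

22


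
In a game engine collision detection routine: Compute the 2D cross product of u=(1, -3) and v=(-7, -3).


u x v = u_x*v_y - u_y*v_x = 1*(-3) - (-3)*(-7)
= (-3) - 21 = -24

-24


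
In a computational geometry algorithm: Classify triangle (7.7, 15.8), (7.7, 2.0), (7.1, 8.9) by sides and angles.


Side lengths squared: AB^2=190.44, BC^2=47.97, CA^2=47.97
Sorted: [47.97, 47.97, 190.44]
By sides: Isosceles, By angles: Obtuse

Isosceles, Obtuse


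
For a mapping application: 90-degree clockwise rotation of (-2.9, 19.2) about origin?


90° CW: (x,y) -> (y, -x)
(-2.9,19.2) -> (19.2, 2.9)

(19.2, 2.9)
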